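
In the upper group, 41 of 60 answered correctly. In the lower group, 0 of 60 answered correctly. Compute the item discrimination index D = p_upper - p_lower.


p_upper = 41/60 = 0.6833
p_lower = 0/60 = 0.0
D = 0.6833 - 0.0 = 0.6833

0.6833


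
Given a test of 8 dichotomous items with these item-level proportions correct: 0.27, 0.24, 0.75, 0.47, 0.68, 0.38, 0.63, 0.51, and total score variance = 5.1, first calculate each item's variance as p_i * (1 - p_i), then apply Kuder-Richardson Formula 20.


For each item, compute p_i * q_i:
  Item 1: 0.27 * 0.73 = 0.1971
  Item 2: 0.24 * 0.76 = 0.1824
  Item 3: 0.75 * 0.25 = 0.1875
  Item 4: 0.47 * 0.53 = 0.2491
  Item 5: 0.68 * 0.32 = 0.2176
  Item 6: 0.38 * 0.62 = 0.2356
  Item 7: 0.63 * 0.37 = 0.2331
  Item 8: 0.51 * 0.49 = 0.2499
Sum(p_i * q_i) = 0.1971 + 0.1824 + 0.1875 + 0.2491 + 0.2176 + 0.2356 + 0.2331 + 0.2499 = 1.7523
KR-20 = (k/(k-1)) * (1 - Sum(p_i*q_i) / Var_total)
= (8/7) * (1 - 1.7523/5.1)
= 1.1429 * 0.6564
KR-20 = 0.7502

0.7502


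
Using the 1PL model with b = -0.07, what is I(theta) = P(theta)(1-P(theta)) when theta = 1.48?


P = 1/(1+exp(-(1.48--0.07))) = 0.8249
I = P*(1-P) = 0.8249 * 0.1751
I = 0.1444

0.1444


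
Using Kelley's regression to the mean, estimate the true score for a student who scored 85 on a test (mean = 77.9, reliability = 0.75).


T_est = rxx * X + (1 - rxx) * mean
T_est = 0.75 * 85 + 0.25 * 77.9
T_est = 63.75 + 19.475
T_est = 83.225

83.225


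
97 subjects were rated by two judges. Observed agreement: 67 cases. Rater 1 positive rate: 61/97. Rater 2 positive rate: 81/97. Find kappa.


P_o = 67/97 = 0.690722
P_e = (61*81 + 36*16) / 9409 = 0.586353
kappa = (P_o - P_e) / (1 - P_e)
kappa = (0.690722 - 0.586353) / (1 - 0.586353)
kappa = 0.2523

0.2523


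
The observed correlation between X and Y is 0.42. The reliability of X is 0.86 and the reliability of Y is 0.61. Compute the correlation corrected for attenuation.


r_corrected = rxy / sqrt(rxx * ryy)
= 0.42 / sqrt(0.86 * 0.61)
= 0.42 / sqrt(0.5246)
= 0.42 / 0.724293
r_corrected = 0.5799

0.5799


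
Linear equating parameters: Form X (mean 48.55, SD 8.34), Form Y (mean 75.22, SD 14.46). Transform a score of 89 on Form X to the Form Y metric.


slope = SD_Y / SD_X = 14.46 / 8.34 ~ 1.7338
intercept = mean_Y - slope * mean_X = 75.22 - (14.46 / 8.34) * 48.55 ~ -8.9566
Y = slope * X + intercept. To avoid rounding drift from the rounded slope/intercept, evaluate the equivalent form Y = mean_Y + SD_Y * (X - mean_X) / SD_X at full precision:
Y = 75.22 + 14.46 * (89 - 48.55) / 8.34
Y = 75.22 + 14.46 * 40.45 / 8.34
Y = 75.22 + 584.907 / 8.34
Y = 75.22 + 70.1327
Y = 145.3527

145.3527


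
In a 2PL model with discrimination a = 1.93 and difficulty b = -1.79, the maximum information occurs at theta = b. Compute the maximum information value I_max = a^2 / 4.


For 2PL, max info at theta = b = -1.79
I_max = a^2 / 4 = 1.93^2 / 4
= 3.7249 / 4
I_max = 0.9312

0.9312


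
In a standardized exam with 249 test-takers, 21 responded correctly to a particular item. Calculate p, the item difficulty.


Item difficulty p = number correct / total examinees
p = 21 / 249
p = 0.0843

0.0843


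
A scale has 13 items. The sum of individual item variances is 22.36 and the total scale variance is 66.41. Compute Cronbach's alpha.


alpha = (k/(k-1)) * (1 - sum(si^2)/s_total^2)
= (13/12) * (1 - 22.36/66.41)
alpha = 0.7186

0.7186


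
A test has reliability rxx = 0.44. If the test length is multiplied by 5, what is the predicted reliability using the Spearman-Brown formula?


r_new = (n * rxx) / (1 + (n-1) * rxx)
r_new = (5 * 0.44) / (1 + 4 * 0.44)
r_new = 2.2 / 2.76
r_new = 0.7971

0.7971


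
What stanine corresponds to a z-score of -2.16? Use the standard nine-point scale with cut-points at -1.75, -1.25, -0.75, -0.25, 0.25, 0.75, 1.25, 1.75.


Stanine boundaries: [-1.75, -1.25, -0.75, -0.25, 0.25, 0.75, 1.25, 1.75]
z = -2.16
Check each boundary:
  z < -1.75
  z < -1.25
  z < -0.75
  z < -0.25
  z < 0.25
  z < 0.75
  z < 1.25
  z < 1.75
Highest qualifying boundary gives stanine = 1

1


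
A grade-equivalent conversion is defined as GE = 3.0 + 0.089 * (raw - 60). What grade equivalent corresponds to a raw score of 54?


raw - median = 54 - 60 = -6
slope * diff = 0.089 * -6 = -0.534
GE = 3.0 + -0.534
GE = 2.466

2.466


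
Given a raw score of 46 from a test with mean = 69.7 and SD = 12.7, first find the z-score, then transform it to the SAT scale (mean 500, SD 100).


z = (X - mean) / SD = (46 - 69.7) / 12.7
z = -23.7 / 12.7
z = -1.8661
SAT-scale = SAT = 500 + 100z
Carry z at full precision (z = -23.7 / 12.7) into the conversion:
SAT-scale = 500 + 100 * (-23.7 / 12.7) = 500 + -2370 / 12.7
SAT-scale = 500 + -186.6142
SAT-scale = 313.3858

313.3858


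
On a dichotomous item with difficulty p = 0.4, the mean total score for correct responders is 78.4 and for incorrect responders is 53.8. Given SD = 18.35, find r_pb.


q = 1 - p = 0.6
rpb = ((M1 - M0) / SD) * sqrt(p * q)
rpb = ((78.4 - 53.8) / 18.35) * sqrt(0.4 * 0.6)
rpb = 0.6568

0.6568


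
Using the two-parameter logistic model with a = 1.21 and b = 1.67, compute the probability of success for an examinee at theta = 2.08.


a*(theta - b) = 1.21 * (2.08 - 1.67) = 0.4961
exp(-0.4961) = 0.6089
P = 1 / (1 + 0.6089)
P = 0.6215

0.6215


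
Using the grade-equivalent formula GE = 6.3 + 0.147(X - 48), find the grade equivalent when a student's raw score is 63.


raw - median = 63 - 48 = 15
slope * diff = 0.147 * 15 = 2.205
GE = 6.3 + 2.205
GE = 8.505

8.505


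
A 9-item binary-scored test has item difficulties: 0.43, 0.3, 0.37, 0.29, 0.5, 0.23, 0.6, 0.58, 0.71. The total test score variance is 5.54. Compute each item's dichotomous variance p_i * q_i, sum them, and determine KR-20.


For each item, compute p_i * q_i:
  Item 1: 0.43 * 0.57 = 0.2451
  Item 2: 0.3 * 0.7 = 0.21
  Item 3: 0.37 * 0.63 = 0.2331
  Item 4: 0.29 * 0.71 = 0.2059
  Item 5: 0.5 * 0.5 = 0.25
  Item 6: 0.23 * 0.77 = 0.1771
  Item 7: 0.6 * 0.4 = 0.24
  Item 8: 0.58 * 0.42 = 0.2436
  Item 9: 0.71 * 0.29 = 0.2059
Sum(p_i * q_i) = 0.2451 + 0.21 + 0.2331 + 0.2059 + 0.25 + 0.1771 + 0.24 + 0.2436 + 0.2059 = 2.0107
KR-20 = (k/(k-1)) * (1 - Sum(p_i*q_i) / Var_total)
= (9/8) * (1 - 2.0107/5.54)
= 1.125 * 0.6371
KR-20 = 0.7167

0.7167


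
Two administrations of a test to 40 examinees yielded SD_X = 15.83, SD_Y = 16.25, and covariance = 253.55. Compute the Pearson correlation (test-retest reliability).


r = cov(X,Y) / (SD_X * SD_Y)
r = 253.55 / (15.83 * 16.25)
r = 253.55 / 257.2375
r = 0.9857

0.9857


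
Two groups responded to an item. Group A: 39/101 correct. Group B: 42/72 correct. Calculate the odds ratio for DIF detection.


Odds_A = 39/62 = 0.629
Odds_B = 42/30 = 1.4
OR = Odds_A / Odds_B = 0.629 / 1.4
Exactly, OR = (39 * 30) / (62 * 42) = 1170 / 2604
OR = 0.4493

0.4493


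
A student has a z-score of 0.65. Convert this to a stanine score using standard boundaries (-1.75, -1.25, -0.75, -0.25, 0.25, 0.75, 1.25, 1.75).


Stanine boundaries: [-1.75, -1.25, -0.75, -0.25, 0.25, 0.75, 1.25, 1.75]
z = 0.65
Check each boundary:
  z >= -1.75 -> could be stanine 2
  z >= -1.25 -> could be stanine 3
  z >= -0.75 -> could be stanine 4
  z >= -0.25 -> could be stanine 5
  z >= 0.25 -> could be stanine 6
  z < 0.75
  z < 1.25
  z < 1.75
Highest qualifying boundary gives stanine = 6

6


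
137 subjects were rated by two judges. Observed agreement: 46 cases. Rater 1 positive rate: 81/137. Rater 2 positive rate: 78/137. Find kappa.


P_o = 46/137 = 0.335766
P_e = (81*78 + 56*59) / 18769 = 0.512654
kappa = (P_o - P_e) / (1 - P_e)
kappa = (0.335766 - 0.512654) / (1 - 0.512654)
kappa = -0.363

-0.363


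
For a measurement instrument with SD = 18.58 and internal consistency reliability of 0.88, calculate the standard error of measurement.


SEM = SD * sqrt(1 - rxx)
SEM = 18.58 * sqrt(1 - 0.88)
SEM = 18.58 * sqrt(0.12) = 18.58 * 0.34641
SEM = 6.4363

6.4363


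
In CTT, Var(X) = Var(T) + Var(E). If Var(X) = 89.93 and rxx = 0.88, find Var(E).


var_true = rxx * var_obs = 0.88 * 89.93 = 79.1384
var_error = var_obs - var_true
var_error = 89.93 - 79.1384
var_error = 10.7916

10.7916


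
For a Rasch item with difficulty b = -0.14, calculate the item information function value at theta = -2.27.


P = 1/(1+exp(-(-2.27--0.14))) = 0.1062
I = P*(1-P) = 0.1062 * 0.8938
I = 0.0949

0.0949


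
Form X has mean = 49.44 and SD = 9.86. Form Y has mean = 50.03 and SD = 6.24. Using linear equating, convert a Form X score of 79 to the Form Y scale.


slope = SD_Y / SD_X = 6.24 / 9.86 ~ 0.6329
intercept = mean_Y - slope * mean_X = 50.03 - (6.24 / 9.86) * 49.44 ~ 18.7414
Y = slope * X + intercept. To avoid rounding drift from the rounded slope/intercept, evaluate the equivalent form Y = mean_Y + SD_Y * (X - mean_X) / SD_X at full precision:
Y = 50.03 + 6.24 * (79 - 49.44) / 9.86
Y = 50.03 + 6.24 * 29.56 / 9.86
Y = 50.03 + 184.4544 / 9.86
Y = 50.03 + 18.7073
Y = 68.7373

68.7373


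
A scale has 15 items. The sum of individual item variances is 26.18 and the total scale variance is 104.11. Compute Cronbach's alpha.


alpha = (k/(k-1)) * (1 - sum(si^2)/s_total^2)
= (15/14) * (1 - 26.18/104.11)
alpha = 0.802

0.802


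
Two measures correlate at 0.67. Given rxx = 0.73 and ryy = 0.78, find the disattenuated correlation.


r_corrected = rxy / sqrt(rxx * ryy)
= 0.67 / sqrt(0.73 * 0.78)
= 0.67 / sqrt(0.5694)
= 0.67 / 0.754586
r_corrected = 0.8879

0.8879


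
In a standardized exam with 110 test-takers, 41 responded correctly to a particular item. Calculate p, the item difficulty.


Item difficulty p = number correct / total examinees
p = 41 / 110
p = 0.3727

0.3727


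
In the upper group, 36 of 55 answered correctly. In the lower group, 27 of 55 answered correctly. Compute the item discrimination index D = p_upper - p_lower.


p_upper = 36/55 = 0.6545
p_lower = 27/55 = 0.4909
D = 0.6545 - 0.4909 = 0.1636

0.1636


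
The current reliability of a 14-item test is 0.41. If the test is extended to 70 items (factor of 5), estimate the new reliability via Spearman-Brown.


r_new = (n * rxx) / (1 + (n-1) * rxx)
r_new = (5 * 0.41) / (1 + 4 * 0.41)
r_new = 2.05 / 2.64
r_new = 0.7765

0.7765


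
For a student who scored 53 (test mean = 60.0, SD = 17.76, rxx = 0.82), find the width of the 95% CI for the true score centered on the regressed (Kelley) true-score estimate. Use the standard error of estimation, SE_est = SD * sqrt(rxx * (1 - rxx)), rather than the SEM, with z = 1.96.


True score estimate = 0.82*53 + 0.18*60.0 = 54.26
SE_est = SD * sqrt(rxx * (1 - rxx)) = 17.76 * sqrt(0.82 * 0.18) = 17.76 * sqrt(0.1476) = 6.823169
CI = T_est +/- z * SE_est, so width = 2 * z * SE_est = 2 * 1.96 * 6.823169
Width = 26.7468

26.7468


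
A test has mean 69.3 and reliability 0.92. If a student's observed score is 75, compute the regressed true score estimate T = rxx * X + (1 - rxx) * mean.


T_est = rxx * X + (1 - rxx) * mean
T_est = 0.92 * 75 + 0.08 * 69.3
T_est = 69.0 + 5.544
T_est = 74.544

74.544


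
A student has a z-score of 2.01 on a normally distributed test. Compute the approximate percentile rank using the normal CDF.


CDF(z) = 0.5 * (1 + erf(z/sqrt(2)))
erf(1.4213) = 0.9556
CDF = 0.9778
Percentile rank = 0.9778 * 100 = 97.78

97.78


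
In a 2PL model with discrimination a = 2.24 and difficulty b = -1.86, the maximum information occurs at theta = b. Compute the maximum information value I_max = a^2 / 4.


For 2PL, max info at theta = b = -1.86
I_max = a^2 / 4 = 2.24^2 / 4
= 5.0176 / 4
I_max = 1.2544

1.2544


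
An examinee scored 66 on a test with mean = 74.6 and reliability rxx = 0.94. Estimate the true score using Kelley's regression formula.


T_est = rxx * X + (1 - rxx) * mean
T_est = 0.94 * 66 + 0.06 * 74.6
T_est = 62.04 + 4.476
T_est = 66.516

66.516


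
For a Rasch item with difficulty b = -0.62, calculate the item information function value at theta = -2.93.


P = 1/(1+exp(-(-2.93--0.62))) = 0.0903
I = P*(1-P) = 0.0903 * 0.9097
I = 0.0821

0.0821


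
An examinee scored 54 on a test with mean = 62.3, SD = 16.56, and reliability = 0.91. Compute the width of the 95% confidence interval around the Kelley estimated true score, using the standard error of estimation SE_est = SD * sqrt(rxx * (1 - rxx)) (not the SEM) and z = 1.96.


True score estimate = 0.91*54 + 0.09*62.3 = 54.747
SE_est = SD * sqrt(rxx * (1 - rxx)) = 16.56 * sqrt(0.91 * 0.09) = 16.56 * sqrt(0.0819) = 4.73917
CI = T_est +/- z * SE_est, so width = 2 * z * SE_est = 2 * 1.96 * 4.73917
Width = 18.5775

18.5775


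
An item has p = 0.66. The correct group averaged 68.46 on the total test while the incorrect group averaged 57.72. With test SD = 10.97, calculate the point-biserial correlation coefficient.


q = 1 - p = 0.34
rpb = ((M1 - M0) / SD) * sqrt(p * q)
rpb = ((68.46 - 57.72) / 10.97) * sqrt(0.66 * 0.34)
rpb = 0.4638

0.4638


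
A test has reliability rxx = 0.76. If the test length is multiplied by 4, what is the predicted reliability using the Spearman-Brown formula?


r_new = (n * rxx) / (1 + (n-1) * rxx)
r_new = (4 * 0.76) / (1 + 3 * 0.76)
r_new = 3.04 / 3.28
r_new = 0.9268

0.9268


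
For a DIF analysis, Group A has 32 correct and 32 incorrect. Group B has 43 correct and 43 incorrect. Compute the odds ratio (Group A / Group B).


Odds_A = 32/32 = 1.0
Odds_B = 43/43 = 1.0
OR = Odds_A / Odds_B = 1.0 / 1.0
Exactly, OR = (32 * 43) / (32 * 43) = 1376 / 1376
OR = 1.0

1.0


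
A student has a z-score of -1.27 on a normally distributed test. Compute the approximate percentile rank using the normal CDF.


CDF(z) = 0.5 * (1 + erf(z/sqrt(2)))
erf(-0.898) = -0.7959
CDF = 0.102
Percentile rank = 0.102 * 100 = 10.2

10.2


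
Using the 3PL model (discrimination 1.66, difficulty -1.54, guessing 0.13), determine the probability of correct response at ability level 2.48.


logit = 1.66*(2.48 - -1.54) = 6.6732
P* = 1/(1 + exp(-6.6732)) = 0.9987
P = 0.13 + (1 - 0.13) * 0.9987
P = 0.9989

0.9989


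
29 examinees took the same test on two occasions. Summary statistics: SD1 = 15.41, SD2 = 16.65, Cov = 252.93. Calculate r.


r = cov(X,Y) / (SD_X * SD_Y)
r = 252.93 / (15.41 * 16.65)
r = 252.93 / 256.5765
r = 0.9858

0.9858


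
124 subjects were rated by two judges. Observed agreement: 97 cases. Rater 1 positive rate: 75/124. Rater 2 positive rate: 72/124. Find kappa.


P_o = 97/124 = 0.782258
P_e = (75*72 + 49*52) / 15376 = 0.516909
kappa = (P_o - P_e) / (1 - P_e)
kappa = (0.782258 - 0.516909) / (1 - 0.516909)
kappa = 0.5493

0.5493


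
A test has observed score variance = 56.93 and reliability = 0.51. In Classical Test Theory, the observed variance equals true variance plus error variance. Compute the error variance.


var_true = rxx * var_obs = 0.51 * 56.93 = 29.0343
var_error = var_obs - var_true
var_error = 56.93 - 29.0343
var_error = 27.8957

27.8957


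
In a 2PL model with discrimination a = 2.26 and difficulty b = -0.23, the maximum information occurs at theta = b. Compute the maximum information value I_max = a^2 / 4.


For 2PL, max info at theta = b = -0.23
I_max = a^2 / 4 = 2.26^2 / 4
= 5.1076 / 4
I_max = 1.2769

1.2769


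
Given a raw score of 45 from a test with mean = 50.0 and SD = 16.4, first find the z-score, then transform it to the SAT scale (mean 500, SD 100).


z = (X - mean) / SD = (45 - 50.0) / 16.4
z = -5.0 / 16.4
z = -0.3049
SAT-scale = SAT = 500 + 100z
Carry z at full precision (z = -5.0 / 16.4) into the conversion:
SAT-scale = 500 + 100 * (-5.0 / 16.4) = 500 + -500 / 16.4
SAT-scale = 500 + -30.4878
SAT-scale = 469.5122

469.5122


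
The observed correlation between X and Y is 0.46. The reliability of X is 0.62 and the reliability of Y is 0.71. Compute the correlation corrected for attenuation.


r_corrected = rxy / sqrt(rxx * ryy)
= 0.46 / sqrt(0.62 * 0.71)
= 0.46 / sqrt(0.4402)
= 0.46 / 0.663476
r_corrected = 0.6933

0.6933


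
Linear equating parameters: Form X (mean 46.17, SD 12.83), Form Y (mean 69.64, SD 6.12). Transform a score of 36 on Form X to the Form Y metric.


slope = SD_Y / SD_X = 6.12 / 12.83 ~ 0.477
intercept = mean_Y - slope * mean_X = 69.64 - (6.12 / 12.83) * 46.17 ~ 47.6166
Y = slope * X + intercept. To avoid rounding drift from the rounded slope/intercept, evaluate the equivalent form Y = mean_Y + SD_Y * (X - mean_X) / SD_X at full precision:
Y = 69.64 + 6.12 * (36 - 46.17) / 12.83
Y = 69.64 - 6.12 * 10.17 / 12.83
Y = 69.64 - 62.2404 / 12.83
Y = 69.64 - 4.8512
Y = 64.7888

64.7888


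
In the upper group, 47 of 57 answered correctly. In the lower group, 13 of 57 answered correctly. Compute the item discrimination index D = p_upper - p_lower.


p_upper = 47/57 = 0.8246
p_lower = 13/57 = 0.2281
D = 0.8246 - 0.2281 = 0.5965

0.5965


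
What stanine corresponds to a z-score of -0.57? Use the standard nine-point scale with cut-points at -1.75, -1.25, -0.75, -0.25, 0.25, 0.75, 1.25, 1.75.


Stanine boundaries: [-1.75, -1.25, -0.75, -0.25, 0.25, 0.75, 1.25, 1.75]
z = -0.57
Check each boundary:
  z >= -1.75 -> could be stanine 2
  z >= -1.25 -> could be stanine 3
  z >= -0.75 -> could be stanine 4
  z < -0.25
  z < 0.25
  z < 0.75
  z < 1.25
  z < 1.75
Highest qualifying boundary gives stanine = 4

4


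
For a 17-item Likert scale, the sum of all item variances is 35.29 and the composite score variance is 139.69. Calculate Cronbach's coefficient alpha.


alpha = (k/(k-1)) * (1 - sum(si^2)/s_total^2)
= (17/16) * (1 - 35.29/139.69)
alpha = 0.7941

0.7941


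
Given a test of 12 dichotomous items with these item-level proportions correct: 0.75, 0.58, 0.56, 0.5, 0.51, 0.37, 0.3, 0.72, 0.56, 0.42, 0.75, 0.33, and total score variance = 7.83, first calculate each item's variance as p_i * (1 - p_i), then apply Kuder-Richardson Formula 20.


For each item, compute p_i * q_i:
  Item 1: 0.75 * 0.25 = 0.1875
  Item 2: 0.58 * 0.42 = 0.2436
  Item 3: 0.56 * 0.44 = 0.2464
  Item 4: 0.5 * 0.5 = 0.25
  Item 5: 0.51 * 0.49 = 0.2499
  Item 6: 0.37 * 0.63 = 0.2331
  Item 7: 0.3 * 0.7 = 0.21
  Item 8: 0.72 * 0.28 = 0.2016
  Item 9: 0.56 * 0.44 = 0.2464
  Item 10: 0.42 * 0.58 = 0.2436
  Item 11: 0.75 * 0.25 = 0.1875
  Item 12: 0.33 * 0.67 = 0.2211
Sum(p_i * q_i) = 0.1875 + 0.2436 + 0.2464 + 0.25 + 0.2499 + 0.2331 + 0.21 + 0.2016 + 0.2464 + 0.2436 + 0.1875 + 0.2211 = 2.7207
KR-20 = (k/(k-1)) * (1 - Sum(p_i*q_i) / Var_total)
= (12/11) * (1 - 2.7207/7.83)
= 1.0909 * 0.6525
KR-20 = 0.7118

0.7118


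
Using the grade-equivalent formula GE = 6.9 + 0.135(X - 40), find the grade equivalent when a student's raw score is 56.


raw - median = 56 - 40 = 16
slope * diff = 0.135 * 16 = 2.16
GE = 6.9 + 2.16
GE = 9.06

9.06


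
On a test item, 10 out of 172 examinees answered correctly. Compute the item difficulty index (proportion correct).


Item difficulty p = number correct / total examinees
p = 10 / 172
p = 0.0581

0.0581


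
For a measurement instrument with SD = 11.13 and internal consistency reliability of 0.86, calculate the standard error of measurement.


SEM = SD * sqrt(1 - rxx)
SEM = 11.13 * sqrt(1 - 0.86)
SEM = 11.13 * sqrt(0.14) = 11.13 * 0.374166
SEM = 4.1645

4.1645


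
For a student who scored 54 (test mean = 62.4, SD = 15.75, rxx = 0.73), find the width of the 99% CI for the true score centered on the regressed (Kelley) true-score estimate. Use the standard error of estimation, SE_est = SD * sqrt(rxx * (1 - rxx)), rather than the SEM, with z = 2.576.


True score estimate = 0.73*54 + 0.27*62.4 = 56.268
SE_est = SD * sqrt(rxx * (1 - rxx)) = 15.75 * sqrt(0.73 * 0.27) = 15.75 * sqrt(0.1971) = 6.992361
CI = T_est +/- z * SE_est, so width = 2 * z * SE_est = 2 * 2.576 * 6.992361
Width = 36.0246

36.0246


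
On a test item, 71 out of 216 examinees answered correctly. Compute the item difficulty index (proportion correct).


Item difficulty p = number correct / total examinees
p = 71 / 216
p = 0.3287

0.3287


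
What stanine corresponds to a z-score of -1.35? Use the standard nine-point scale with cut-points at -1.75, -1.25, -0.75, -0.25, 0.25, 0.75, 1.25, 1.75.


Stanine boundaries: [-1.75, -1.25, -0.75, -0.25, 0.25, 0.75, 1.25, 1.75]
z = -1.35
Check each boundary:
  z >= -1.75 -> could be stanine 2
  z < -1.25
  z < -0.75
  z < -0.25
  z < 0.25
  z < 0.75
  z < 1.25
  z < 1.75
Highest qualifying boundary gives stanine = 2

2


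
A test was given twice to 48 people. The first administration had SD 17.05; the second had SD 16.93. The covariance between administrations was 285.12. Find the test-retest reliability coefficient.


r = cov(X,Y) / (SD_X * SD_Y)
r = 285.12 / (17.05 * 16.93)
r = 285.12 / 288.6565
r = 0.9877

0.9877


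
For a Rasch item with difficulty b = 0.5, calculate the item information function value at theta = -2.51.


P = 1/(1+exp(-(-2.51-0.5))) = 0.047
I = P*(1-P) = 0.047 * 0.953
I = 0.0448

0.0448


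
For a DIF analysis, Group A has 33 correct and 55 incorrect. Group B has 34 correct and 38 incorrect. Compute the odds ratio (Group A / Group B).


Odds_A = 33/55 = 0.6
Odds_B = 34/38 = 0.8947
OR = Odds_A / Odds_B = 0.6 / 0.8947
Exactly, OR = (33 * 38) / (55 * 34) = 1254 / 1870
OR = 0.6706

0.6706


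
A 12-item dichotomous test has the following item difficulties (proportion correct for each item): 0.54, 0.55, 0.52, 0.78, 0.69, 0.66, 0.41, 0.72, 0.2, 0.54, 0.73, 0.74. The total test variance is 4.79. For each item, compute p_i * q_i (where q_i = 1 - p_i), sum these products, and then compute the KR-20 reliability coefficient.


For each item, compute p_i * q_i:
  Item 1: 0.54 * 0.46 = 0.2484
  Item 2: 0.55 * 0.45 = 0.2475
  Item 3: 0.52 * 0.48 = 0.2496
  Item 4: 0.78 * 0.22 = 0.1716
  Item 5: 0.69 * 0.31 = 0.2139
  Item 6: 0.66 * 0.34 = 0.2244
  Item 7: 0.41 * 0.59 = 0.2419
  Item 8: 0.72 * 0.28 = 0.2016
  Item 9: 0.2 * 0.8 = 0.16
  Item 10: 0.54 * 0.46 = 0.2484
  Item 11: 0.73 * 0.27 = 0.1971
  Item 12: 0.74 * 0.26 = 0.1924
Sum(p_i * q_i) = 0.2484 + 0.2475 + 0.2496 + 0.1716 + 0.2139 + 0.2244 + 0.2419 + 0.2016 + 0.16 + 0.2484 + 0.1971 + 0.1924 = 2.5968
KR-20 = (k/(k-1)) * (1 - Sum(p_i*q_i) / Var_total)
= (12/11) * (1 - 2.5968/4.79)
= 1.0909 * 0.4579
KR-20 = 0.4995

0.4995


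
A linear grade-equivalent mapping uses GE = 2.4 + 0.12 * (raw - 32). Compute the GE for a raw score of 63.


raw - median = 63 - 32 = 31
slope * diff = 0.12 * 31 = 3.72
GE = 2.4 + 3.72
GE = 6.12

6.12


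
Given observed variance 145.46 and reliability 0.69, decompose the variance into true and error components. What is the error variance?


var_true = rxx * var_obs = 0.69 * 145.46 = 100.3674
var_error = var_obs - var_true
var_error = 145.46 - 100.3674
var_error = 45.0926

45.0926


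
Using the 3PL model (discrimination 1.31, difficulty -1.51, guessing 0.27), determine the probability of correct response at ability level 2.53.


logit = 1.31*(2.53 - -1.51) = 5.2924
P* = 1/(1 + exp(-5.2924)) = 0.995
P = 0.27 + (1 - 0.27) * 0.995
P = 0.9963

0.9963


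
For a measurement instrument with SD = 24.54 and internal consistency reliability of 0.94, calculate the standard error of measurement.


SEM = SD * sqrt(1 - rxx)
SEM = 24.54 * sqrt(1 - 0.94)
SEM = 24.54 * sqrt(0.06) = 24.54 * 0.244949
SEM = 6.011

6.011


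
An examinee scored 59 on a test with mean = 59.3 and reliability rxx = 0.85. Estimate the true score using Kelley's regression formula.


T_est = rxx * X + (1 - rxx) * mean
T_est = 0.85 * 59 + 0.15 * 59.3
T_est = 50.15 + 8.895
T_est = 59.045

59.045


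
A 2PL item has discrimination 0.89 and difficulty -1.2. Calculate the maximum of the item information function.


For 2PL, max info at theta = b = -1.2
I_max = a^2 / 4 = 0.89^2 / 4
= 0.7921 / 4
I_max = 0.198

0.198


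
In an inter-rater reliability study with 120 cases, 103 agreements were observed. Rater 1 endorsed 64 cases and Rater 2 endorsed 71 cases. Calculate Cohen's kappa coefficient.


P_o = 103/120 = 0.858333
P_e = (64*71 + 56*49) / 14400 = 0.506111
kappa = (P_o - P_e) / (1 - P_e)
kappa = (0.858333 - 0.506111) / (1 - 0.506111)
kappa = 0.7132

0.7132


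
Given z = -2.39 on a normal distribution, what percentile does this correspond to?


CDF(z) = 0.5 * (1 + erf(z/sqrt(2)))
erf(-1.69) = -0.9832
CDF = 0.0084
Percentile rank = 0.0084 * 100 = 0.84

0.84


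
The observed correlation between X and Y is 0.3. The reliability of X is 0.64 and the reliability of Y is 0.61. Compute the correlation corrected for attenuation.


r_corrected = rxy / sqrt(rxx * ryy)
= 0.3 / sqrt(0.64 * 0.61)
= 0.3 / sqrt(0.3904)
= 0.3 / 0.62482
r_corrected = 0.4801

0.4801


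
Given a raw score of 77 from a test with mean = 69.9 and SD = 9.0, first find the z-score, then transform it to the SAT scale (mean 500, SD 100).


z = (X - mean) / SD = (77 - 69.9) / 9.0
z = 7.1 / 9.0
z = 0.7889
SAT-scale = SAT = 500 + 100z
Carry z at full precision (z = 7.1 / 9.0) into the conversion:
SAT-scale = 500 + 100 * (7.1 / 9.0) = 500 + 710 / 9.0
SAT-scale = 500 + 78.8889
SAT-scale = 578.8889

578.8889


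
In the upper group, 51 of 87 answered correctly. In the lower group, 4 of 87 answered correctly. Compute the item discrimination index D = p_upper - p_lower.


p_upper = 51/87 = 0.5862
p_lower = 4/87 = 0.046
D = 0.5862 - 0.046 = 0.5402

0.5402


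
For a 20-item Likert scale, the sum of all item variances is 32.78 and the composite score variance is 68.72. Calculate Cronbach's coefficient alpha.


alpha = (k/(k-1)) * (1 - sum(si^2)/s_total^2)
= (20/19) * (1 - 32.78/68.72)
alpha = 0.5505

0.5505


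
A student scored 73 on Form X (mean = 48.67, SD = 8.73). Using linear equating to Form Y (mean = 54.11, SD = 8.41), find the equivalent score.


slope = SD_Y / SD_X = 8.41 / 8.73 ~ 0.9633
intercept = mean_Y - slope * mean_X = 54.11 - (8.41 / 8.73) * 48.67 ~ 7.224
Y = slope * X + intercept. To avoid rounding drift from the rounded slope/intercept, evaluate the equivalent form Y = mean_Y + SD_Y * (X - mean_X) / SD_X at full precision:
Y = 54.11 + 8.41 * (73 - 48.67) / 8.73
Y = 54.11 + 8.41 * 24.33 / 8.73
Y = 54.11 + 204.6153 / 8.73
Y = 54.11 + 23.4382
Y = 77.5482

77.5482


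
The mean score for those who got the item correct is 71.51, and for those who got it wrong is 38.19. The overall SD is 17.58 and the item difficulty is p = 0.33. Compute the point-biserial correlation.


q = 1 - p = 0.67
rpb = ((M1 - M0) / SD) * sqrt(p * q)
rpb = ((71.51 - 38.19) / 17.58) * sqrt(0.33 * 0.67)
rpb = 0.8912

0.8912


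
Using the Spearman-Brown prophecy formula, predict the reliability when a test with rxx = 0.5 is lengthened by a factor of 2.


r_new = (n * rxx) / (1 + (n-1) * rxx)
r_new = (2 * 0.5) / (1 + 1 * 0.5)
r_new = 1.0 / 1.5
r_new = 0.6667

0.6667


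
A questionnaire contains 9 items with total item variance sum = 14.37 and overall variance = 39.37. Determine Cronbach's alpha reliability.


alpha = (k/(k-1)) * (1 - sum(si^2)/s_total^2)
= (9/8) * (1 - 14.37/39.37)
alpha = 0.7144

0.7144


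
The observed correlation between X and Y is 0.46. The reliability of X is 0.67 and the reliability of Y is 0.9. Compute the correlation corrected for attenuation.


r_corrected = rxy / sqrt(rxx * ryy)
= 0.46 / sqrt(0.67 * 0.9)
= 0.46 / sqrt(0.603)
= 0.46 / 0.776531
r_corrected = 0.5924

0.5924


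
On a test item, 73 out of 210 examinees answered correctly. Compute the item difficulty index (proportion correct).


Item difficulty p = number correct / total examinees
p = 73 / 210
p = 0.3476

0.3476


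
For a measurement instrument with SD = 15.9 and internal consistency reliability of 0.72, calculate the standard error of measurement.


SEM = SD * sqrt(1 - rxx)
SEM = 15.9 * sqrt(1 - 0.72)
SEM = 15.9 * sqrt(0.28) = 15.9 * 0.52915
SEM = 8.4135

8.4135


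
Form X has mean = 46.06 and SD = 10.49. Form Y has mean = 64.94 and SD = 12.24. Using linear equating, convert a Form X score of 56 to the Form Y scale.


slope = SD_Y / SD_X = 12.24 / 10.49 ~ 1.1668
intercept = mean_Y - slope * mean_X = 64.94 - (12.24 / 10.49) * 46.06 ~ 11.196
Y = slope * X + intercept. To avoid rounding drift from the rounded slope/intercept, evaluate the equivalent form Y = mean_Y + SD_Y * (X - mean_X) / SD_X at full precision:
Y = 64.94 + 12.24 * (56 - 46.06) / 10.49
Y = 64.94 + 12.24 * 9.94 / 10.49
Y = 64.94 + 121.6656 / 10.49
Y = 64.94 + 11.5982
Y = 76.5382

76.5382


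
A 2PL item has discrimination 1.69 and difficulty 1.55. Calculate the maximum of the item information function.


For 2PL, max info at theta = b = 1.55
I_max = a^2 / 4 = 1.69^2 / 4
= 2.8561 / 4
I_max = 0.714

0.714


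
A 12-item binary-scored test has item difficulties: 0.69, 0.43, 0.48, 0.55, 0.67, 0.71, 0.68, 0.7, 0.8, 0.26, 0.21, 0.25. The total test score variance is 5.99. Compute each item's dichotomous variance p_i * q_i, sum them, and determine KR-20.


For each item, compute p_i * q_i:
  Item 1: 0.69 * 0.31 = 0.2139
  Item 2: 0.43 * 0.57 = 0.2451
  Item 3: 0.48 * 0.52 = 0.2496
  Item 4: 0.55 * 0.45 = 0.2475
  Item 5: 0.67 * 0.33 = 0.2211
  Item 6: 0.71 * 0.29 = 0.2059
  Item 7: 0.68 * 0.32 = 0.2176
  Item 8: 0.7 * 0.3 = 0.21
  Item 9: 0.8 * 0.2 = 0.16
  Item 10: 0.26 * 0.74 = 0.1924
  Item 11: 0.21 * 0.79 = 0.1659
  Item 12: 0.25 * 0.75 = 0.1875
Sum(p_i * q_i) = 0.2139 + 0.2451 + 0.2496 + 0.2475 + 0.2211 + 0.2059 + 0.2176 + 0.21 + 0.16 + 0.1924 + 0.1659 + 0.1875 = 2.5165
KR-20 = (k/(k-1)) * (1 - Sum(p_i*q_i) / Var_total)
= (12/11) * (1 - 2.5165/5.99)
= 1.0909 * 0.5799
KR-20 = 0.6326

0.6326


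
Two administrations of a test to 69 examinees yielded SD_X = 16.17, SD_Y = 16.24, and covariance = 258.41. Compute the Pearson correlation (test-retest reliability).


r = cov(X,Y) / (SD_X * SD_Y)
r = 258.41 / (16.17 * 16.24)
r = 258.41 / 262.6008
r = 0.984

0.984


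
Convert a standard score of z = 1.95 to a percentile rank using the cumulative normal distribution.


CDF(z) = 0.5 * (1 + erf(z/sqrt(2)))
erf(1.3789) = 0.9488
CDF = 0.9744
Percentile rank = 0.9744 * 100 = 97.44

97.44


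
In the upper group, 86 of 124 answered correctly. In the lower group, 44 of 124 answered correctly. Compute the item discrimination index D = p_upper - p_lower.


p_upper = 86/124 = 0.6935
p_lower = 44/124 = 0.3548
D = 0.6935 - 0.3548 = 0.3387

0.3387


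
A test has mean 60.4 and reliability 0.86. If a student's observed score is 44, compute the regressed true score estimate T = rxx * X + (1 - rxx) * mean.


T_est = rxx * X + (1 - rxx) * mean
T_est = 0.86 * 44 + 0.14 * 60.4
T_est = 37.84 + 8.456
T_est = 46.296

46.296


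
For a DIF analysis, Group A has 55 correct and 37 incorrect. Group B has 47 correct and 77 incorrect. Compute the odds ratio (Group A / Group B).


Odds_A = 55/37 = 1.4865
Odds_B = 47/77 = 0.6104
OR = Odds_A / Odds_B = 1.4865 / 0.6104
Exactly, OR = (55 * 77) / (37 * 47) = 4235 / 1739
OR = 2.4353

2.4353


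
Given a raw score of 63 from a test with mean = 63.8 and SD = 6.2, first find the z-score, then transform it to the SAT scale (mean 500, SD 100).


z = (X - mean) / SD = (63 - 63.8) / 6.2
z = -0.8 / 6.2
z = -0.129
SAT-scale = SAT = 500 + 100z
Carry z at full precision (z = -0.8 / 6.2) into the conversion:
SAT-scale = 500 + 100 * (-0.8 / 6.2) = 500 + -80 / 6.2
SAT-scale = 500 + -12.9032
SAT-scale = 487.0968

487.0968


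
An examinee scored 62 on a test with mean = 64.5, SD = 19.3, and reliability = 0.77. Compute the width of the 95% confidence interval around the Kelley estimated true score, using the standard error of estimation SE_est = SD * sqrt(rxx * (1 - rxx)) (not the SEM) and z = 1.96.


True score estimate = 0.77*62 + 0.23*64.5 = 62.575
SE_est = SD * sqrt(rxx * (1 - rxx)) = 19.3 * sqrt(0.77 * 0.23) = 19.3 * sqrt(0.1771) = 8.122067
CI = T_est +/- z * SE_est, so width = 2 * z * SE_est = 2 * 1.96 * 8.122067
Width = 31.8385

31.8385


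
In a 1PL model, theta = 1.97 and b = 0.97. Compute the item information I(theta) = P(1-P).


P = 1/(1+exp(-(1.97-0.97))) = 0.7311
I = P*(1-P) = 0.7311 * 0.2689
I = 0.1966

0.1966


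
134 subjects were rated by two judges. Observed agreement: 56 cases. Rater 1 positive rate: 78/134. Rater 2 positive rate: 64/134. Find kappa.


P_o = 56/134 = 0.41791
P_e = (78*64 + 56*70) / 17956 = 0.496324
kappa = (P_o - P_e) / (1 - P_e)
kappa = (0.41791 - 0.496324) / (1 - 0.496324)
kappa = -0.1557

-0.1557


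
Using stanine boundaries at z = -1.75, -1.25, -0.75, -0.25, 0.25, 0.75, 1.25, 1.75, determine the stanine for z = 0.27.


Stanine boundaries: [-1.75, -1.25, -0.75, -0.25, 0.25, 0.75, 1.25, 1.75]
z = 0.27
Check each boundary:
  z >= -1.75 -> could be stanine 2
  z >= -1.25 -> could be stanine 3
  z >= -0.75 -> could be stanine 4
  z >= -0.25 -> could be stanine 5
  z >= 0.25 -> could be stanine 6
  z < 0.75
  z < 1.25
  z < 1.75
Highest qualifying boundary gives stanine = 6

6


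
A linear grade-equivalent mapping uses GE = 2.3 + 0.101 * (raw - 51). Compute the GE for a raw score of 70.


raw - median = 70 - 51 = 19
slope * diff = 0.101 * 19 = 1.919
GE = 2.3 + 1.919
GE = 4.219

4.219


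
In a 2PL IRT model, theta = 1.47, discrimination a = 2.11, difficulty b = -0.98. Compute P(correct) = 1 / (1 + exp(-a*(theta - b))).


a*(theta - b) = 2.11 * (1.47 - -0.98) = 5.1695
exp(-5.1695) = 0.0057
P = 1 / (1 + 0.0057)
P = 0.9943

0.9943


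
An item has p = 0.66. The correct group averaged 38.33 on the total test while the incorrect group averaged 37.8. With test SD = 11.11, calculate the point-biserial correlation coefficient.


q = 1 - p = 0.34
rpb = ((M1 - M0) / SD) * sqrt(p * q)
rpb = ((38.33 - 37.8) / 11.11) * sqrt(0.66 * 0.34)
rpb = 0.0226

0.0226


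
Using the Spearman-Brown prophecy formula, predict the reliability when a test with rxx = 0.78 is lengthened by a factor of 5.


r_new = (n * rxx) / (1 + (n-1) * rxx)
r_new = (5 * 0.78) / (1 + 4 * 0.78)
r_new = 3.9 / 4.12
r_new = 0.9466

0.9466


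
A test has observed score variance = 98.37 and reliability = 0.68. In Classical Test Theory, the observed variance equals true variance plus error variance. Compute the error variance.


var_true = rxx * var_obs = 0.68 * 98.37 = 66.8916
var_error = var_obs - var_true
var_error = 98.37 - 66.8916
var_error = 31.4784

31.4784


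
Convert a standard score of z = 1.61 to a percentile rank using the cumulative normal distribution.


CDF(z) = 0.5 * (1 + erf(z/sqrt(2)))
erf(1.1384) = 0.8926
CDF = 0.9463
Percentile rank = 0.9463 * 100 = 94.63

94.63


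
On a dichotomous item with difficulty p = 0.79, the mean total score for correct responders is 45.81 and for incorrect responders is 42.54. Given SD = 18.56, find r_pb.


q = 1 - p = 0.21
rpb = ((M1 - M0) / SD) * sqrt(p * q)
rpb = ((45.81 - 42.54) / 18.56) * sqrt(0.79 * 0.21)
rpb = 0.0718

0.0718


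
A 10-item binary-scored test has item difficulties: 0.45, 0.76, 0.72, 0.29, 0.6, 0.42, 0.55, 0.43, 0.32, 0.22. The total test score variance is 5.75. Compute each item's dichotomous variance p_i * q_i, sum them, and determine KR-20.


For each item, compute p_i * q_i:
  Item 1: 0.45 * 0.55 = 0.2475
  Item 2: 0.76 * 0.24 = 0.1824
  Item 3: 0.72 * 0.28 = 0.2016
  Item 4: 0.29 * 0.71 = 0.2059
  Item 5: 0.6 * 0.4 = 0.24
  Item 6: 0.42 * 0.58 = 0.2436
  Item 7: 0.55 * 0.45 = 0.2475
  Item 8: 0.43 * 0.57 = 0.2451
  Item 9: 0.32 * 0.68 = 0.2176
  Item 10: 0.22 * 0.78 = 0.1716
Sum(p_i * q_i) = 0.2475 + 0.1824 + 0.2016 + 0.2059 + 0.24 + 0.2436 + 0.2475 + 0.2451 + 0.2176 + 0.1716 = 2.2028
KR-20 = (k/(k-1)) * (1 - Sum(p_i*q_i) / Var_total)
= (10/9) * (1 - 2.2028/5.75)
= 1.1111 * 0.6169
KR-20 = 0.6854

0.6854


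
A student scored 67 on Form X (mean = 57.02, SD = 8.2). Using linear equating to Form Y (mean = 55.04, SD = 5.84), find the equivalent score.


slope = SD_Y / SD_X = 5.84 / 8.2 ~ 0.7122
intercept = mean_Y - slope * mean_X = 55.04 - (5.84 / 8.2) * 57.02 ~ 14.4306
Y = slope * X + intercept. To avoid rounding drift from the rounded slope/intercept, evaluate the equivalent form Y = mean_Y + SD_Y * (X - mean_X) / SD_X at full precision:
Y = 55.04 + 5.84 * (67 - 57.02) / 8.2
Y = 55.04 + 5.84 * 9.98 / 8.2
Y = 55.04 + 58.2832 / 8.2
Y = 55.04 + 7.1077
Y = 62.1477

62.1477


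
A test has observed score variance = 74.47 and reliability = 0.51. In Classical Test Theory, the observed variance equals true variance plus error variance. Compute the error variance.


var_true = rxx * var_obs = 0.51 * 74.47 = 37.9797
var_error = var_obs - var_true
var_error = 74.47 - 37.9797
var_error = 36.4903

36.4903


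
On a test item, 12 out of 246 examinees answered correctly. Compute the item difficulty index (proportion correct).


Item difficulty p = number correct / total examinees
p = 12 / 246
p = 0.0488

0.0488


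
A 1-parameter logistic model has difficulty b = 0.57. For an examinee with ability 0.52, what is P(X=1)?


theta - b = 0.52 - 0.57 = -0.05
exp(-(theta - b)) = exp(0.05) = 1.0513
P = 1 / (1 + 1.0513)
P = 0.4875

0.4875


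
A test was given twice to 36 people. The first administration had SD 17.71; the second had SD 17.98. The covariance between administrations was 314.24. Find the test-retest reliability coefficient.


r = cov(X,Y) / (SD_X * SD_Y)
r = 314.24 / (17.71 * 17.98)
r = 314.24 / 318.4258
r = 0.9869

0.9869


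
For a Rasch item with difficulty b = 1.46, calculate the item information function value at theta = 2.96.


P = 1/(1+exp(-(2.96-1.46))) = 0.8176
I = P*(1-P) = 0.8176 * 0.1824
I = 0.1491

0.1491


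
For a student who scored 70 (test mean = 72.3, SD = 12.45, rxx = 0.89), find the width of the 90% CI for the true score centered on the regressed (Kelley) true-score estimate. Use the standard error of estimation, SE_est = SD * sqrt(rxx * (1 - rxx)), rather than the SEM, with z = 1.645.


True score estimate = 0.89*70 + 0.11*72.3 = 70.253
SE_est = SD * sqrt(rxx * (1 - rxx)) = 12.45 * sqrt(0.89 * 0.11) = 12.45 * sqrt(0.0979) = 3.895477
CI = T_est +/- z * SE_est, so width = 2 * z * SE_est = 2 * 1.645 * 3.895477
Width = 12.8161

12.8161


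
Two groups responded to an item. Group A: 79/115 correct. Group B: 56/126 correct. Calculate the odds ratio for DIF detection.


Odds_A = 79/36 = 2.1944
Odds_B = 56/70 = 0.8
OR = Odds_A / Odds_B = 2.1944 / 0.8
Exactly, OR = (79 * 70) / (36 * 56) = 5530 / 2016
OR = 2.7431

2.7431


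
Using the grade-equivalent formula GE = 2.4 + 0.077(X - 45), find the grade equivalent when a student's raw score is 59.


raw - median = 59 - 45 = 14
slope * diff = 0.077 * 14 = 1.078
GE = 2.4 + 1.078
GE = 3.478

3.478


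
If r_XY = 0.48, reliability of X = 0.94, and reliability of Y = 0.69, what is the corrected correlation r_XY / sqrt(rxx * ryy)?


r_corrected = rxy / sqrt(rxx * ryy)
= 0.48 / sqrt(0.94 * 0.69)
= 0.48 / sqrt(0.6486)
= 0.48 / 0.805357
r_corrected = 0.596

0.596


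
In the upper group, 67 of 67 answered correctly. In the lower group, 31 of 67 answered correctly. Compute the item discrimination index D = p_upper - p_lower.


p_upper = 67/67 = 1.0
p_lower = 31/67 = 0.4627
D = 1.0 - 0.4627 = 0.5373

0.5373


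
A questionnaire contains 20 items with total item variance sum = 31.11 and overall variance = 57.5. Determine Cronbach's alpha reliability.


alpha = (k/(k-1)) * (1 - sum(si^2)/s_total^2)
= (20/19) * (1 - 31.11/57.5)
alpha = 0.4831

0.4831


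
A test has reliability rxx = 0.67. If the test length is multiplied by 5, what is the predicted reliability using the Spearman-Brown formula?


r_new = (n * rxx) / (1 + (n-1) * rxx)
r_new = (5 * 0.67) / (1 + 4 * 0.67)
r_new = 3.35 / 3.68
r_new = 0.9103

0.9103


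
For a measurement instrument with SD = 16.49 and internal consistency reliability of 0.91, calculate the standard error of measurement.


SEM = SD * sqrt(1 - rxx)
SEM = 16.49 * sqrt(1 - 0.91)
SEM = 16.49 * sqrt(0.09) = 16.49 * 0.3
SEM = 4.947

4.947


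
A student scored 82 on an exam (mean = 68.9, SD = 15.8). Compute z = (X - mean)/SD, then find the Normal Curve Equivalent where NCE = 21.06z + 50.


z = (X - mean) / SD = (82 - 68.9) / 15.8
z = 13.1 / 15.8
z = 0.8291
NCE = NCE = 21.06z + 50
Carry z at full precision (z = 13.1 / 15.8) into the conversion:
NCE = 21.06 * (13.1 / 15.8) + 50 = 275.886 / 15.8 + 50
NCE = 17.4611 + 50
NCE = 67.4611

67.4611
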